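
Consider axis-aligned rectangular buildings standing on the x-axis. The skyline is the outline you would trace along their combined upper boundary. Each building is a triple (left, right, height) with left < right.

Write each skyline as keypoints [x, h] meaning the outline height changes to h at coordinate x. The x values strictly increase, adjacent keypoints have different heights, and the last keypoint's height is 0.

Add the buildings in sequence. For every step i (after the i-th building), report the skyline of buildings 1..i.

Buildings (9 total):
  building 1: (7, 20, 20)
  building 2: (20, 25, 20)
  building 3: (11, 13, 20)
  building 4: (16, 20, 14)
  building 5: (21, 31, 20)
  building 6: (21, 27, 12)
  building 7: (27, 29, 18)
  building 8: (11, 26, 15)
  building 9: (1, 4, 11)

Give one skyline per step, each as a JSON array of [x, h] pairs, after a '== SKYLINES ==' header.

== SKYLINES ==
[[7,20],[20,0]]
[[7,20],[25,0]]
[[7,20],[25,0]]
[[7,20],[25,0]]
[[7,20],[31,0]]
[[7,20],[31,0]]
[[7,20],[31,0]]
[[7,20],[31,0]]
[[1,11],[4,0],[7,20],[31,0]]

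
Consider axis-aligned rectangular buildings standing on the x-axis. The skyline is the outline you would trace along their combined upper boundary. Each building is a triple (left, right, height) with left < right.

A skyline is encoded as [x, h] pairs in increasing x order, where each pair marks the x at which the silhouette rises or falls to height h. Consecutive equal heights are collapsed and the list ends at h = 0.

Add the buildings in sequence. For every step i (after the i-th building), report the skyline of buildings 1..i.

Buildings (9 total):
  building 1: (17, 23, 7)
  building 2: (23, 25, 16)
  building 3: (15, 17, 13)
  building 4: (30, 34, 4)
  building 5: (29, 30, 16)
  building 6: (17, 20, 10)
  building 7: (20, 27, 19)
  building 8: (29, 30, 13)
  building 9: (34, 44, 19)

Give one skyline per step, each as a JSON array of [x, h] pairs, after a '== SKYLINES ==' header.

== SKYLINES ==
[[17,7],[23,0]]
[[17,7],[23,16],[25,0]]
[[15,13],[17,7],[23,16],[25,0]]
[[15,13],[17,7],[23,16],[25,0],[30,4],[34,0]]
[[15,13],[17,7],[23,16],[25,0],[29,16],[30,4],[34,0]]
[[15,13],[17,10],[20,7],[23,16],[25,0],[29,16],[30,4],[34,0]]
[[15,13],[17,10],[20,19],[27,0],[29,16],[30,4],[34,0]]
[[15,13],[17,10],[20,19],[27,0],[29,16],[30,4],[34,0]]
[[15,13],[17,10],[20,19],[27,0],[29,16],[30,4],[34,19],[44,0]]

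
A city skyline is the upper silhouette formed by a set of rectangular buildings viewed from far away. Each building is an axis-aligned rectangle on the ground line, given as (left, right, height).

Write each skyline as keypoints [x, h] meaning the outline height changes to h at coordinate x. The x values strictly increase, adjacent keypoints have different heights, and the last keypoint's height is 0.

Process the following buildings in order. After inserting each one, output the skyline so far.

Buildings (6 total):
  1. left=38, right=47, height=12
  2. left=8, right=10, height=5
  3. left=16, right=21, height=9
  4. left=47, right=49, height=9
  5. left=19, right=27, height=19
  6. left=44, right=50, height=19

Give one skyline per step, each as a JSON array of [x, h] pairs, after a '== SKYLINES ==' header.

== SKYLINES ==
[[38,12],[47,0]]
[[8,5],[10,0],[38,12],[47,0]]
[[8,5],[10,0],[16,9],[21,0],[38,12],[47,0]]
[[8,5],[10,0],[16,9],[21,0],[38,12],[47,9],[49,0]]
[[8,5],[10,0],[16,9],[19,19],[27,0],[38,12],[47,9],[49,0]]
[[8,5],[10,0],[16,9],[19,19],[27,0],[38,12],[44,19],[50,0]]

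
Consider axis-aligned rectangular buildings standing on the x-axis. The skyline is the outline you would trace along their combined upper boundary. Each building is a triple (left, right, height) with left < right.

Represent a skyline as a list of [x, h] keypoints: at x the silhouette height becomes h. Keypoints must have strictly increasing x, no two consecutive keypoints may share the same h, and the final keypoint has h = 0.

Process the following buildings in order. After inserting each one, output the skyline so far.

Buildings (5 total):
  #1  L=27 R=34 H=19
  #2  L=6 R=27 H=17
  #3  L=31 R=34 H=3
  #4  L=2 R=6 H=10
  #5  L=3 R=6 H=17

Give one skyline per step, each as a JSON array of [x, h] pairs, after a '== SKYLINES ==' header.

== SKYLINES ==
[[27,19],[34,0]]
[[6,17],[27,19],[34,0]]
[[6,17],[27,19],[34,0]]
[[2,10],[6,17],[27,19],[34,0]]
[[2,10],[3,17],[27,19],[34,0]]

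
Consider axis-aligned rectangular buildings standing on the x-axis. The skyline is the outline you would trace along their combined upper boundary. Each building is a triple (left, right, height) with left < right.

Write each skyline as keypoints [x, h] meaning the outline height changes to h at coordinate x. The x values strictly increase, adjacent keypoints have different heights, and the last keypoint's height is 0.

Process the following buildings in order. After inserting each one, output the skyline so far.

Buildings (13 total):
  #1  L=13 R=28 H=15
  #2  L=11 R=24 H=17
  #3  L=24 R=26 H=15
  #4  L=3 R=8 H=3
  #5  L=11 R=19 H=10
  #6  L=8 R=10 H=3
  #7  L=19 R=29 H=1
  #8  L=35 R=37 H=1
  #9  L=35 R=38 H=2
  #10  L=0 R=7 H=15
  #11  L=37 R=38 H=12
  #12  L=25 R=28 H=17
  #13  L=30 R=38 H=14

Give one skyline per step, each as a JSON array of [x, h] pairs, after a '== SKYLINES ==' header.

== SKYLINES ==
[[13,15],[28,0]]
[[11,17],[24,15],[28,0]]
[[11,17],[24,15],[28,0]]
[[3,3],[8,0],[11,17],[24,15],[28,0]]
[[3,3],[8,0],[11,17],[24,15],[28,0]]
[[3,3],[10,0],[11,17],[24,15],[28,0]]
[[3,3],[10,0],[11,17],[24,15],[28,1],[29,0]]
[[3,3],[10,0],[11,17],[24,15],[28,1],[29,0],[35,1],[37,0]]
[[3,3],[10,0],[11,17],[24,15],[28,1],[29,0],[35,2],[38,0]]
[[0,15],[7,3],[10,0],[11,17],[24,15],[28,1],[29,0],[35,2],[38,0]]
[[0,15],[7,3],[10,0],[11,17],[24,15],[28,1],[29,0],[35,2],[37,12],[38,0]]
[[0,15],[7,3],[10,0],[11,17],[24,15],[25,17],[28,1],[29,0],[35,2],[37,12],[38,0]]
[[0,15],[7,3],[10,0],[11,17],[24,15],[25,17],[28,1],[29,0],[30,14],[38,0]]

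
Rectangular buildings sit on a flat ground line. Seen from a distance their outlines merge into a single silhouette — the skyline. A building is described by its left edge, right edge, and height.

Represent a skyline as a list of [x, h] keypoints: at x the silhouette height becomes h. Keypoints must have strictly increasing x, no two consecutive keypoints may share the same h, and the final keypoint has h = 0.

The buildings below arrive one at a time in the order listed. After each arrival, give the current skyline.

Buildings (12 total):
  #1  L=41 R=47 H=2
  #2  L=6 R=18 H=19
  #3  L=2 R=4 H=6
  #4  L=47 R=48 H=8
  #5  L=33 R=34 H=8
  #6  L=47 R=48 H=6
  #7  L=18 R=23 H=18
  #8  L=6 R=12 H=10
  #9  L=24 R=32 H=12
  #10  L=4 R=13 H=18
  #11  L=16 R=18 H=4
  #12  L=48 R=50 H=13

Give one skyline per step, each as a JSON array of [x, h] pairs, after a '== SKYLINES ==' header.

== SKYLINES ==
[[41,2],[47,0]]
[[6,19],[18,0],[41,2],[47,0]]
[[2,6],[4,0],[6,19],[18,0],[41,2],[47,0]]
[[2,6],[4,0],[6,19],[18,0],[41,2],[47,8],[48,0]]
[[2,6],[4,0],[6,19],[18,0],[33,8],[34,0],[41,2],[47,8],[48,0]]
[[2,6],[4,0],[6,19],[18,0],[33,8],[34,0],[41,2],[47,8],[48,0]]
[[2,6],[4,0],[6,19],[18,18],[23,0],[33,8],[34,0],[41,2],[47,8],[48,0]]
[[2,6],[4,0],[6,19],[18,18],[23,0],[33,8],[34,0],[41,2],[47,8],[48,0]]
[[2,6],[4,0],[6,19],[18,18],[23,0],[24,12],[32,0],[33,8],[34,0],[41,2],[47,8],[48,0]]
[[2,6],[4,18],[6,19],[18,18],[23,0],[24,12],[32,0],[33,8],[34,0],[41,2],[47,8],[48,0]]
[[2,6],[4,18],[6,19],[18,18],[23,0],[24,12],[32,0],[33,8],[34,0],[41,2],[47,8],[48,0]]
[[2,6],[4,18],[6,19],[18,18],[23,0],[24,12],[32,0],[33,8],[34,0],[41,2],[47,8],[48,13],[50,0]]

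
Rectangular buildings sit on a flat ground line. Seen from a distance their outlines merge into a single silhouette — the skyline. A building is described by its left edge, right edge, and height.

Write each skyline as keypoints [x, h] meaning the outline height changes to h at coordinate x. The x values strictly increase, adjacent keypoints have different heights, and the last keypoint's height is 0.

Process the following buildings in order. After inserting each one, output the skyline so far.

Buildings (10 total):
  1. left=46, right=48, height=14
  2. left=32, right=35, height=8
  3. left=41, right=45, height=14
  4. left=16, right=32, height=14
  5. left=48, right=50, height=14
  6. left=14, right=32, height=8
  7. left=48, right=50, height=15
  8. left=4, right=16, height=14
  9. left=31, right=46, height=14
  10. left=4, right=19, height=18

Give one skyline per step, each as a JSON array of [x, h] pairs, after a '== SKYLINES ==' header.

== SKYLINES ==
[[46,14],[48,0]]
[[32,8],[35,0],[46,14],[48,0]]
[[32,8],[35,0],[41,14],[45,0],[46,14],[48,0]]
[[16,14],[32,8],[35,0],[41,14],[45,0],[46,14],[48,0]]
[[16,14],[32,8],[35,0],[41,14],[45,0],[46,14],[50,0]]
[[14,8],[16,14],[32,8],[35,0],[41,14],[45,0],[46,14],[50,0]]
[[14,8],[16,14],[32,8],[35,0],[41,14],[45,0],[46,14],[48,15],[50,0]]
[[4,14],[32,8],[35,0],[41,14],[45,0],[46,14],[48,15],[50,0]]
[[4,14],[48,15],[50,0]]
[[4,18],[19,14],[48,15],[50,0]]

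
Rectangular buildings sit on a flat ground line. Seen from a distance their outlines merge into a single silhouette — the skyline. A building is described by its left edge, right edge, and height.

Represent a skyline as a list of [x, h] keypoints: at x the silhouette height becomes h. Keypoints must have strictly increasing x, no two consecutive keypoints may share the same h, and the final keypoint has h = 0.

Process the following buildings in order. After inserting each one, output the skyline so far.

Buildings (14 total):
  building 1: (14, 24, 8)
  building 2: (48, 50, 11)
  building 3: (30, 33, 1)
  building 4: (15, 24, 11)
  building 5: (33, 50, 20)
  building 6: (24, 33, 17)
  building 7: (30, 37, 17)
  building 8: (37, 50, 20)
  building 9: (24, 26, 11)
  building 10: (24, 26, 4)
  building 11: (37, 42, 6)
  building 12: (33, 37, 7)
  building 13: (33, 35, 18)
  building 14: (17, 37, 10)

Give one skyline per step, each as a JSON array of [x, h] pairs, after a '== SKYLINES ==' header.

== SKYLINES ==
[[14,8],[24,0]]
[[14,8],[24,0],[48,11],[50,0]]
[[14,8],[24,0],[30,1],[33,0],[48,11],[50,0]]
[[14,8],[15,11],[24,0],[30,1],[33,0],[48,11],[50,0]]
[[14,8],[15,11],[24,0],[30,1],[33,20],[50,0]]
[[14,8],[15,11],[24,17],[33,20],[50,0]]
[[14,8],[15,11],[24,17],[33,20],[50,0]]
[[14,8],[15,11],[24,17],[33,20],[50,0]]
[[14,8],[15,11],[24,17],[33,20],[50,0]]
[[14,8],[15,11],[24,17],[33,20],[50,0]]
[[14,8],[15,11],[24,17],[33,20],[50,0]]
[[14,8],[15,11],[24,17],[33,20],[50,0]]
[[14,8],[15,11],[24,17],[33,20],[50,0]]
[[14,8],[15,11],[24,17],[33,20],[50,0]]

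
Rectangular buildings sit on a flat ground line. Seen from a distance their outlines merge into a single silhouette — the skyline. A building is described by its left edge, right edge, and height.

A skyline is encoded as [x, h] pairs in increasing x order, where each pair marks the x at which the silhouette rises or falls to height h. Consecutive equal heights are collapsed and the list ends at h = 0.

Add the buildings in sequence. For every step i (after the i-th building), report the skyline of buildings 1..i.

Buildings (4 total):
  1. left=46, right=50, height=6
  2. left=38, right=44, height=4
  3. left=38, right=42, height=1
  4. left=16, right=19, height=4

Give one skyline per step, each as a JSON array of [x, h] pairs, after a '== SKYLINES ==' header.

== SKYLINES ==
[[46,6],[50,0]]
[[38,4],[44,0],[46,6],[50,0]]
[[38,4],[44,0],[46,6],[50,0]]
[[16,4],[19,0],[38,4],[44,0],[46,6],[50,0]]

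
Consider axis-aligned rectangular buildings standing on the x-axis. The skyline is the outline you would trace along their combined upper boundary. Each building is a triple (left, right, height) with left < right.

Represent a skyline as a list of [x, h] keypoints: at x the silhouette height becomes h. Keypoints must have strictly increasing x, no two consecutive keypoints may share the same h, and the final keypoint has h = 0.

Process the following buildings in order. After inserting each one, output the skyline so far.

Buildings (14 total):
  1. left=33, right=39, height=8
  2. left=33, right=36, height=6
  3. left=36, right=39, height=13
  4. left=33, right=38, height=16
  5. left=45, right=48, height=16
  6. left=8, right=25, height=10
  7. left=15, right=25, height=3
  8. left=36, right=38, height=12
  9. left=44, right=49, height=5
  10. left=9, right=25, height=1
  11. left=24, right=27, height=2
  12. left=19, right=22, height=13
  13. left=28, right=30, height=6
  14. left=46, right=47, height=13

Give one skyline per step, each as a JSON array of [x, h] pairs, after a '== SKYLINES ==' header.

== SKYLINES ==
[[33,8],[39,0]]
[[33,8],[39,0]]
[[33,8],[36,13],[39,0]]
[[33,16],[38,13],[39,0]]
[[33,16],[38,13],[39,0],[45,16],[48,0]]
[[8,10],[25,0],[33,16],[38,13],[39,0],[45,16],[48,0]]
[[8,10],[25,0],[33,16],[38,13],[39,0],[45,16],[48,0]]
[[8,10],[25,0],[33,16],[38,13],[39,0],[45,16],[48,0]]
[[8,10],[25,0],[33,16],[38,13],[39,0],[44,5],[45,16],[48,5],[49,0]]
[[8,10],[25,0],[33,16],[38,13],[39,0],[44,5],[45,16],[48,5],[49,0]]
[[8,10],[25,2],[27,0],[33,16],[38,13],[39,0],[44,5],[45,16],[48,5],[49,0]]
[[8,10],[19,13],[22,10],[25,2],[27,0],[33,16],[38,13],[39,0],[44,5],[45,16],[48,5],[49,0]]
[[8,10],[19,13],[22,10],[25,2],[27,0],[28,6],[30,0],[33,16],[38,13],[39,0],[44,5],[45,16],[48,5],[49,0]]
[[8,10],[19,13],[22,10],[25,2],[27,0],[28,6],[30,0],[33,16],[38,13],[39,0],[44,5],[45,16],[48,5],[49,0]]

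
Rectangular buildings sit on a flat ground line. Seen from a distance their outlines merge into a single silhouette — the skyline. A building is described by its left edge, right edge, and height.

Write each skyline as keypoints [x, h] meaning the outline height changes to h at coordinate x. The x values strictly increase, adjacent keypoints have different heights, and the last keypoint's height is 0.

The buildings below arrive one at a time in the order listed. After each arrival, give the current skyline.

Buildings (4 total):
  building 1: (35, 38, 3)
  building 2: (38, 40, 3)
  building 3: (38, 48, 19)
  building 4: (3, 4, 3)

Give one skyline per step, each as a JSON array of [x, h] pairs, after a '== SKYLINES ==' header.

== SKYLINES ==
[[35,3],[38,0]]
[[35,3],[40,0]]
[[35,3],[38,19],[48,0]]
[[3,3],[4,0],[35,3],[38,19],[48,0]]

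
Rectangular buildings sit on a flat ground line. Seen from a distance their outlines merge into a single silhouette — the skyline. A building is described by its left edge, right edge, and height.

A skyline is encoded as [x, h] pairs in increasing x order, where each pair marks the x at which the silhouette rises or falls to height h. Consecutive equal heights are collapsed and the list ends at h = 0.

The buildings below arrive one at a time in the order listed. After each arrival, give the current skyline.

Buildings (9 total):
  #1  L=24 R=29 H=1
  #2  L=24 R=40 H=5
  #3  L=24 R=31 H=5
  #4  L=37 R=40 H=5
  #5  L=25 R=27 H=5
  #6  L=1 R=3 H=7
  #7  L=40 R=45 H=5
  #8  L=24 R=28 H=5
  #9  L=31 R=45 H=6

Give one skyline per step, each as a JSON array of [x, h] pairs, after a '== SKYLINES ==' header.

== SKYLINES ==
[[24,1],[29,0]]
[[24,5],[40,0]]
[[24,5],[40,0]]
[[24,5],[40,0]]
[[24,5],[40,0]]
[[1,7],[3,0],[24,5],[40,0]]
[[1,7],[3,0],[24,5],[45,0]]
[[1,7],[3,0],[24,5],[45,0]]
[[1,7],[3,0],[24,5],[31,6],[45,0]]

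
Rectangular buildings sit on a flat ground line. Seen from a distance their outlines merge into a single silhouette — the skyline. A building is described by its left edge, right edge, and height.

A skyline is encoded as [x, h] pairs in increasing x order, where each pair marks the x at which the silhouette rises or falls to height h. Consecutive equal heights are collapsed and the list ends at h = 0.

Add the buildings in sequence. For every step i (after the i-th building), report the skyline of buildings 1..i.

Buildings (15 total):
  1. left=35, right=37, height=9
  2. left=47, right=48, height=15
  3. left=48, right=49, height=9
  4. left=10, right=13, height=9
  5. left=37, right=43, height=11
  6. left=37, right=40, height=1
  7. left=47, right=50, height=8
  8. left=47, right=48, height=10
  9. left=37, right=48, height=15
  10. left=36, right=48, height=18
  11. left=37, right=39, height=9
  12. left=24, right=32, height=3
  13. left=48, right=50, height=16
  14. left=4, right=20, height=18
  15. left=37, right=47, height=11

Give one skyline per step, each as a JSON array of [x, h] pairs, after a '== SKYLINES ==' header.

== SKYLINES ==
[[35,9],[37,0]]
[[35,9],[37,0],[47,15],[48,0]]
[[35,9],[37,0],[47,15],[48,9],[49,0]]
[[10,9],[13,0],[35,9],[37,0],[47,15],[48,9],[49,0]]
[[10,9],[13,0],[35,9],[37,11],[43,0],[47,15],[48,9],[49,0]]
[[10,9],[13,0],[35,9],[37,11],[43,0],[47,15],[48,9],[49,0]]
[[10,9],[13,0],[35,9],[37,11],[43,0],[47,15],[48,9],[49,8],[50,0]]
[[10,9],[13,0],[35,9],[37,11],[43,0],[47,15],[48,9],[49,8],[50,0]]
[[10,9],[13,0],[35,9],[37,15],[48,9],[49,8],[50,0]]
[[10,9],[13,0],[35,9],[36,18],[48,9],[49,8],[50,0]]
[[10,9],[13,0],[35,9],[36,18],[48,9],[49,8],[50,0]]
[[10,9],[13,0],[24,3],[32,0],[35,9],[36,18],[48,9],[49,8],[50,0]]
[[10,9],[13,0],[24,3],[32,0],[35,9],[36,18],[48,16],[50,0]]
[[4,18],[20,0],[24,3],[32,0],[35,9],[36,18],[48,16],[50,0]]
[[4,18],[20,0],[24,3],[32,0],[35,9],[36,18],[48,16],[50,0]]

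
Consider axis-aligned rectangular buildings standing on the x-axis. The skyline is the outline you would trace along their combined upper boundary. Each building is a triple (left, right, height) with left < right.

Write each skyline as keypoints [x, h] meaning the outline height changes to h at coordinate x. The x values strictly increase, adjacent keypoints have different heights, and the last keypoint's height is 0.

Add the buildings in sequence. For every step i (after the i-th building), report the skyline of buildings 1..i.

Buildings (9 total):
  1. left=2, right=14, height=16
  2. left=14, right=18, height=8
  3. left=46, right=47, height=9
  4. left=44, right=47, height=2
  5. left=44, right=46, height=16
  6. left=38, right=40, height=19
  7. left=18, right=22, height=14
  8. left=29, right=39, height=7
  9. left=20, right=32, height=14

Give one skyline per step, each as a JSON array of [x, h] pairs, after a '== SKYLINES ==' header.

== SKYLINES ==
[[2,16],[14,0]]
[[2,16],[14,8],[18,0]]
[[2,16],[14,8],[18,0],[46,9],[47,0]]
[[2,16],[14,8],[18,0],[44,2],[46,9],[47,0]]
[[2,16],[14,8],[18,0],[44,16],[46,9],[47,0]]
[[2,16],[14,8],[18,0],[38,19],[40,0],[44,16],[46,9],[47,0]]
[[2,16],[14,8],[18,14],[22,0],[38,19],[40,0],[44,16],[46,9],[47,0]]
[[2,16],[14,8],[18,14],[22,0],[29,7],[38,19],[40,0],[44,16],[46,9],[47,0]]
[[2,16],[14,8],[18,14],[32,7],[38,19],[40,0],[44,16],[46,9],[47,0]]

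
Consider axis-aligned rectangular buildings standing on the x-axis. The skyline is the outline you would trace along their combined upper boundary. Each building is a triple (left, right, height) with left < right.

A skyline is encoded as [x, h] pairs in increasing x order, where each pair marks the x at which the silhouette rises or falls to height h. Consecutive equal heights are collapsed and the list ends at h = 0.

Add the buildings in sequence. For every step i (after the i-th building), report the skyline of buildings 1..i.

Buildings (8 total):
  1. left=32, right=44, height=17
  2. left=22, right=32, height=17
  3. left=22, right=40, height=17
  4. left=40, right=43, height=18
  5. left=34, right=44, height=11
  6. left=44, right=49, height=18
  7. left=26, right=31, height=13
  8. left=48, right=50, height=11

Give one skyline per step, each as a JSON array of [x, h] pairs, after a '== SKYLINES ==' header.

== SKYLINES ==
[[32,17],[44,0]]
[[22,17],[44,0]]
[[22,17],[44,0]]
[[22,17],[40,18],[43,17],[44,0]]
[[22,17],[40,18],[43,17],[44,0]]
[[22,17],[40,18],[43,17],[44,18],[49,0]]
[[22,17],[40,18],[43,17],[44,18],[49,0]]
[[22,17],[40,18],[43,17],[44,18],[49,11],[50,0]]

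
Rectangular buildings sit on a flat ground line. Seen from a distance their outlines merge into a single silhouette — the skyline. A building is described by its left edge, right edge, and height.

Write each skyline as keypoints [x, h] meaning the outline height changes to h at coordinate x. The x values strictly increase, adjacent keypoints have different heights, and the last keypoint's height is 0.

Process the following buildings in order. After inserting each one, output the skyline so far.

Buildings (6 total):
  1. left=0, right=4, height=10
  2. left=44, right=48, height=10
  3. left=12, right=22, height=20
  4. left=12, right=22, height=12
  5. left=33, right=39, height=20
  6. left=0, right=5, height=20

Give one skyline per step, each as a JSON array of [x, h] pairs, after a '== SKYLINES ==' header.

== SKYLINES ==
[[0,10],[4,0]]
[[0,10],[4,0],[44,10],[48,0]]
[[0,10],[4,0],[12,20],[22,0],[44,10],[48,0]]
[[0,10],[4,0],[12,20],[22,0],[44,10],[48,0]]
[[0,10],[4,0],[12,20],[22,0],[33,20],[39,0],[44,10],[48,0]]
[[0,20],[5,0],[12,20],[22,0],[33,20],[39,0],[44,10],[48,0]]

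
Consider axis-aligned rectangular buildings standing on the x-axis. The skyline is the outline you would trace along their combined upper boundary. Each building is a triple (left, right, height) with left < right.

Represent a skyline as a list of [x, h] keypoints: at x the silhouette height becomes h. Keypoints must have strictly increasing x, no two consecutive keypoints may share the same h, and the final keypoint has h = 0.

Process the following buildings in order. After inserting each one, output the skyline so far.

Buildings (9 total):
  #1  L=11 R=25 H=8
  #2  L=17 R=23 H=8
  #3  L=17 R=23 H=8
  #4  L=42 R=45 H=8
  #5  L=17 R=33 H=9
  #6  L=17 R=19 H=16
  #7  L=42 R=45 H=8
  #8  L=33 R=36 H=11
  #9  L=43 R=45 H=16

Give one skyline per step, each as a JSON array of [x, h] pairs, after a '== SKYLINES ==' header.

== SKYLINES ==
[[11,8],[25,0]]
[[11,8],[25,0]]
[[11,8],[25,0]]
[[11,8],[25,0],[42,8],[45,0]]
[[11,8],[17,9],[33,0],[42,8],[45,0]]
[[11,8],[17,16],[19,9],[33,0],[42,8],[45,0]]
[[11,8],[17,16],[19,9],[33,0],[42,8],[45,0]]
[[11,8],[17,16],[19,9],[33,11],[36,0],[42,8],[45,0]]
[[11,8],[17,16],[19,9],[33,11],[36,0],[42,8],[43,16],[45,0]]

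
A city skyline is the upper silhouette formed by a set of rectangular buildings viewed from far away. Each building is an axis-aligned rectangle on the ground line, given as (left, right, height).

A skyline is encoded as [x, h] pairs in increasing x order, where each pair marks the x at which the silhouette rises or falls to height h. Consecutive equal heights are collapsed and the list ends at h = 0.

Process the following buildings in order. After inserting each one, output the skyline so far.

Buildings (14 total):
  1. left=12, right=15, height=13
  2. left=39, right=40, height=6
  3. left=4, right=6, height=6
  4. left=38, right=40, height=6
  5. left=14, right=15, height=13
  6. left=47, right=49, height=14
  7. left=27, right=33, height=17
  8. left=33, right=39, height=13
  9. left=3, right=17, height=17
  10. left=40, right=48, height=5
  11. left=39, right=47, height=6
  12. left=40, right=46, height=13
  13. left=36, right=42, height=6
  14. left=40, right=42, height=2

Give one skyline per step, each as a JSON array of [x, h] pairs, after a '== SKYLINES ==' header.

== SKYLINES ==
[[12,13],[15,0]]
[[12,13],[15,0],[39,6],[40,0]]
[[4,6],[6,0],[12,13],[15,0],[39,6],[40,0]]
[[4,6],[6,0],[12,13],[15,0],[38,6],[40,0]]
[[4,6],[6,0],[12,13],[15,0],[38,6],[40,0]]
[[4,6],[6,0],[12,13],[15,0],[38,6],[40,0],[47,14],[49,0]]
[[4,6],[6,0],[12,13],[15,0],[27,17],[33,0],[38,6],[40,0],[47,14],[49,0]]
[[4,6],[6,0],[12,13],[15,0],[27,17],[33,13],[39,6],[40,0],[47,14],[49,0]]
[[3,17],[17,0],[27,17],[33,13],[39,6],[40,0],[47,14],[49,0]]
[[3,17],[17,0],[27,17],[33,13],[39,6],[40,5],[47,14],[49,0]]
[[3,17],[17,0],[27,17],[33,13],[39,6],[47,14],[49,0]]
[[3,17],[17,0],[27,17],[33,13],[39,6],[40,13],[46,6],[47,14],[49,0]]
[[3,17],[17,0],[27,17],[33,13],[39,6],[40,13],[46,6],[47,14],[49,0]]
[[3,17],[17,0],[27,17],[33,13],[39,6],[40,13],[46,6],[47,14],[49,0]]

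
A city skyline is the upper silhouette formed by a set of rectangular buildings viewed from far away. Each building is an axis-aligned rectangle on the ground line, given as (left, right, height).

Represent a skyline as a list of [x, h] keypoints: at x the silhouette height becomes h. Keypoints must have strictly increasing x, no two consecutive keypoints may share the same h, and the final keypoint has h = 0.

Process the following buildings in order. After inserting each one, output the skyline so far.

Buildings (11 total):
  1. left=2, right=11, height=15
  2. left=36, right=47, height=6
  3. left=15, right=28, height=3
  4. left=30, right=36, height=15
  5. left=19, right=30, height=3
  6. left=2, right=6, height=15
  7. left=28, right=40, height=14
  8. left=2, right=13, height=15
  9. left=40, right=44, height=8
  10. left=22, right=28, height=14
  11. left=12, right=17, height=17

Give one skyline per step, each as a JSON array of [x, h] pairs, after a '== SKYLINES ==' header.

== SKYLINES ==
[[2,15],[11,0]]
[[2,15],[11,0],[36,6],[47,0]]
[[2,15],[11,0],[15,3],[28,0],[36,6],[47,0]]
[[2,15],[11,0],[15,3],[28,0],[30,15],[36,6],[47,0]]
[[2,15],[11,0],[15,3],[30,15],[36,6],[47,0]]
[[2,15],[11,0],[15,3],[30,15],[36,6],[47,0]]
[[2,15],[11,0],[15,3],[28,14],[30,15],[36,14],[40,6],[47,0]]
[[2,15],[13,0],[15,3],[28,14],[30,15],[36,14],[40,6],[47,0]]
[[2,15],[13,0],[15,3],[28,14],[30,15],[36,14],[40,8],[44,6],[47,0]]
[[2,15],[13,0],[15,3],[22,14],[30,15],[36,14],[40,8],[44,6],[47,0]]
[[2,15],[12,17],[17,3],[22,14],[30,15],[36,14],[40,8],[44,6],[47,0]]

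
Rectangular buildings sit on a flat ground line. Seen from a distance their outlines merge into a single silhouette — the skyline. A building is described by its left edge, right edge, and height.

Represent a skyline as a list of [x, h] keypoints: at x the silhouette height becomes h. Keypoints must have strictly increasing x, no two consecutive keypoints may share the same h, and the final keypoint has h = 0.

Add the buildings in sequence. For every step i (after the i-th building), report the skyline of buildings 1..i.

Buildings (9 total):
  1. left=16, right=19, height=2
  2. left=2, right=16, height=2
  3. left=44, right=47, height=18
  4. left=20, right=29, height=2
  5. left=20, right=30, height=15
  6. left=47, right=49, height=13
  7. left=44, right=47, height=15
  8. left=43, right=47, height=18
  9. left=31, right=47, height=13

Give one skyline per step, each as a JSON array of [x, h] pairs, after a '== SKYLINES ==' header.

== SKYLINES ==
[[16,2],[19,0]]
[[2,2],[19,0]]
[[2,2],[19,0],[44,18],[47,0]]
[[2,2],[19,0],[20,2],[29,0],[44,18],[47,0]]
[[2,2],[19,0],[20,15],[30,0],[44,18],[47,0]]
[[2,2],[19,0],[20,15],[30,0],[44,18],[47,13],[49,0]]
[[2,2],[19,0],[20,15],[30,0],[44,18],[47,13],[49,0]]
[[2,2],[19,0],[20,15],[30,0],[43,18],[47,13],[49,0]]
[[2,2],[19,0],[20,15],[30,0],[31,13],[43,18],[47,13],[49,0]]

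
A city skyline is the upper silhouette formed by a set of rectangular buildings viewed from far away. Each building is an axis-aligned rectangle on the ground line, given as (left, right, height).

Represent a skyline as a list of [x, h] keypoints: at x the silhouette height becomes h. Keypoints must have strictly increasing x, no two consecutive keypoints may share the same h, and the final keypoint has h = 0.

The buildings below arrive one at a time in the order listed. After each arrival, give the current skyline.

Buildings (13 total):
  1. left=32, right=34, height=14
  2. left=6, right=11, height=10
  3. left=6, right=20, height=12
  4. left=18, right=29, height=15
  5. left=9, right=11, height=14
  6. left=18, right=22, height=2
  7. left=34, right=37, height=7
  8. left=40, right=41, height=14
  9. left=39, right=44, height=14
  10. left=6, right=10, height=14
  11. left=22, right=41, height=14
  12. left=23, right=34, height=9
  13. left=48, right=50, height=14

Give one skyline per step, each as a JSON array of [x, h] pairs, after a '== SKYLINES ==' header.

== SKYLINES ==
[[32,14],[34,0]]
[[6,10],[11,0],[32,14],[34,0]]
[[6,12],[20,0],[32,14],[34,0]]
[[6,12],[18,15],[29,0],[32,14],[34,0]]
[[6,12],[9,14],[11,12],[18,15],[29,0],[32,14],[34,0]]
[[6,12],[9,14],[11,12],[18,15],[29,0],[32,14],[34,0]]
[[6,12],[9,14],[11,12],[18,15],[29,0],[32,14],[34,7],[37,0]]
[[6,12],[9,14],[11,12],[18,15],[29,0],[32,14],[34,7],[37,0],[40,14],[41,0]]
[[6,12],[9,14],[11,12],[18,15],[29,0],[32,14],[34,7],[37,0],[39,14],[44,0]]
[[6,14],[11,12],[18,15],[29,0],[32,14],[34,7],[37,0],[39,14],[44,0]]
[[6,14],[11,12],[18,15],[29,14],[44,0]]
[[6,14],[11,12],[18,15],[29,14],[44,0]]
[[6,14],[11,12],[18,15],[29,14],[44,0],[48,14],[50,0]]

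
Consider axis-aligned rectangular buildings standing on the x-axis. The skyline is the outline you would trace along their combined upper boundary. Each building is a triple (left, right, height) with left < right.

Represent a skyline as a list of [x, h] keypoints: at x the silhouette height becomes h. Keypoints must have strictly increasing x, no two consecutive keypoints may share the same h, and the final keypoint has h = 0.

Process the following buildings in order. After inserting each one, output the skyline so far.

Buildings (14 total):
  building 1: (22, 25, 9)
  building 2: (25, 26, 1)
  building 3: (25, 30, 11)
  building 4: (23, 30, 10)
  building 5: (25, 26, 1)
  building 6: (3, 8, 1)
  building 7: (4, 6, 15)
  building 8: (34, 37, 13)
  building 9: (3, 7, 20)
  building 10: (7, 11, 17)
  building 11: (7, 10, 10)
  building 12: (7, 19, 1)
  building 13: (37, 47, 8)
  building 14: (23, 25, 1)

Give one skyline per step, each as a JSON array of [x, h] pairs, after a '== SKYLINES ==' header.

== SKYLINES ==
[[22,9],[25,0]]
[[22,9],[25,1],[26,0]]
[[22,9],[25,11],[30,0]]
[[22,9],[23,10],[25,11],[30,0]]
[[22,9],[23,10],[25,11],[30,0]]
[[3,1],[8,0],[22,9],[23,10],[25,11],[30,0]]
[[3,1],[4,15],[6,1],[8,0],[22,9],[23,10],[25,11],[30,0]]
[[3,1],[4,15],[6,1],[8,0],[22,9],[23,10],[25,11],[30,0],[34,13],[37,0]]
[[3,20],[7,1],[8,0],[22,9],[23,10],[25,11],[30,0],[34,13],[37,0]]
[[3,20],[7,17],[11,0],[22,9],[23,10],[25,11],[30,0],[34,13],[37,0]]
[[3,20],[7,17],[11,0],[22,9],[23,10],[25,11],[30,0],[34,13],[37,0]]
[[3,20],[7,17],[11,1],[19,0],[22,9],[23,10],[25,11],[30,0],[34,13],[37,0]]
[[3,20],[7,17],[11,1],[19,0],[22,9],[23,10],[25,11],[30,0],[34,13],[37,8],[47,0]]
[[3,20],[7,17],[11,1],[19,0],[22,9],[23,10],[25,11],[30,0],[34,13],[37,8],[47,0]]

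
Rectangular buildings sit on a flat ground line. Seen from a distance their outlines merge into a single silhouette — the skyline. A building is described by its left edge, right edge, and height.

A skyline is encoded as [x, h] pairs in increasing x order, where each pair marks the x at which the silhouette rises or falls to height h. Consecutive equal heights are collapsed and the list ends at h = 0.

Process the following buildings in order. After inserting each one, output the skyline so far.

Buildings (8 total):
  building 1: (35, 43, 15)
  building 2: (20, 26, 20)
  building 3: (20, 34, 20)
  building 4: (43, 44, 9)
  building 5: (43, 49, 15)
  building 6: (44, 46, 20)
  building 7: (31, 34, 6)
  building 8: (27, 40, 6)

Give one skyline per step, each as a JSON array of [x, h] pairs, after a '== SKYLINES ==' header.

== SKYLINES ==
[[35,15],[43,0]]
[[20,20],[26,0],[35,15],[43,0]]
[[20,20],[34,0],[35,15],[43,0]]
[[20,20],[34,0],[35,15],[43,9],[44,0]]
[[20,20],[34,0],[35,15],[49,0]]
[[20,20],[34,0],[35,15],[44,20],[46,15],[49,0]]
[[20,20],[34,0],[35,15],[44,20],[46,15],[49,0]]
[[20,20],[34,6],[35,15],[44,20],[46,15],[49,0]]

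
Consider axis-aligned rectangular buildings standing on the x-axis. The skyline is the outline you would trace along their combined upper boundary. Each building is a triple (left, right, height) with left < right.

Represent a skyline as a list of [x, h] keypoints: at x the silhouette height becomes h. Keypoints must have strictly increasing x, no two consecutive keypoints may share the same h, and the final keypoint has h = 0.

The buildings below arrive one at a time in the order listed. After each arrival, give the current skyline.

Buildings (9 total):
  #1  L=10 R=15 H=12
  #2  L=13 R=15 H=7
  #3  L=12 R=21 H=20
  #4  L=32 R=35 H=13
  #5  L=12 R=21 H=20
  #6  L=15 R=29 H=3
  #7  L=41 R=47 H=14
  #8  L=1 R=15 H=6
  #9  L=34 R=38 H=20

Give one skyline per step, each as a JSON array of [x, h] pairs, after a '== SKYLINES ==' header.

== SKYLINES ==
[[10,12],[15,0]]
[[10,12],[15,0]]
[[10,12],[12,20],[21,0]]
[[10,12],[12,20],[21,0],[32,13],[35,0]]
[[10,12],[12,20],[21,0],[32,13],[35,0]]
[[10,12],[12,20],[21,3],[29,0],[32,13],[35,0]]
[[10,12],[12,20],[21,3],[29,0],[32,13],[35,0],[41,14],[47,0]]
[[1,6],[10,12],[12,20],[21,3],[29,0],[32,13],[35,0],[41,14],[47,0]]
[[1,6],[10,12],[12,20],[21,3],[29,0],[32,13],[34,20],[38,0],[41,14],[47,0]]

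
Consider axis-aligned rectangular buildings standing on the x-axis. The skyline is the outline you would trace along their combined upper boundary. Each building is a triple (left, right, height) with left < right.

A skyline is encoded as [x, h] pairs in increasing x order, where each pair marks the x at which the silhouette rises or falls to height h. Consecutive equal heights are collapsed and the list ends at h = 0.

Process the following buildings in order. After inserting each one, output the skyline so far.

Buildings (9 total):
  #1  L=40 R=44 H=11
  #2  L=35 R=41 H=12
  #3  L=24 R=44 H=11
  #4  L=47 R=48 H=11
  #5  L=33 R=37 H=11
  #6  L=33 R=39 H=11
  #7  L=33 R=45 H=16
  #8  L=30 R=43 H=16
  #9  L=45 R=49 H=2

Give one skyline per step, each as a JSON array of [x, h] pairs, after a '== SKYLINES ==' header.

== SKYLINES ==
[[40,11],[44,0]]
[[35,12],[41,11],[44,0]]
[[24,11],[35,12],[41,11],[44,0]]
[[24,11],[35,12],[41,11],[44,0],[47,11],[48,0]]
[[24,11],[35,12],[41,11],[44,0],[47,11],[48,0]]
[[24,11],[35,12],[41,11],[44,0],[47,11],[48,0]]
[[24,11],[33,16],[45,0],[47,11],[48,0]]
[[24,11],[30,16],[45,0],[47,11],[48,0]]
[[24,11],[30,16],[45,2],[47,11],[48,2],[49,0]]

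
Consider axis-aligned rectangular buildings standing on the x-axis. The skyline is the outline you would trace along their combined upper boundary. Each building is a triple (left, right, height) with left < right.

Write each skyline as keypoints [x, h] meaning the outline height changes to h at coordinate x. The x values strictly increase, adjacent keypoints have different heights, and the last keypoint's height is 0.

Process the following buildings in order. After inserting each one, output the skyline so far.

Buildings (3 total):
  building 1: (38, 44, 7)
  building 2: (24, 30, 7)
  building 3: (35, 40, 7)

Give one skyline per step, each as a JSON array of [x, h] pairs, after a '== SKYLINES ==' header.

== SKYLINES ==
[[38,7],[44,0]]
[[24,7],[30,0],[38,7],[44,0]]
[[24,7],[30,0],[35,7],[44,0]]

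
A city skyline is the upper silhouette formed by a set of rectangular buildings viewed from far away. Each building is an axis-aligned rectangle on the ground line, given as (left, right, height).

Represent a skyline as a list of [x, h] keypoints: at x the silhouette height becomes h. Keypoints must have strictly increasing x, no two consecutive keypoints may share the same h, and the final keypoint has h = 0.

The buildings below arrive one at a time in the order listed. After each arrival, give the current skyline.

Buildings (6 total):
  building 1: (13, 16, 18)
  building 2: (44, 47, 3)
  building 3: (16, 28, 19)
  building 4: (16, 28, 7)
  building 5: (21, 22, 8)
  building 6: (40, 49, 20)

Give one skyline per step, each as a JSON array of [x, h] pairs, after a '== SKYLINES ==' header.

== SKYLINES ==
[[13,18],[16,0]]
[[13,18],[16,0],[44,3],[47,0]]
[[13,18],[16,19],[28,0],[44,3],[47,0]]
[[13,18],[16,19],[28,0],[44,3],[47,0]]
[[13,18],[16,19],[28,0],[44,3],[47,0]]
[[13,18],[16,19],[28,0],[40,20],[49,0]]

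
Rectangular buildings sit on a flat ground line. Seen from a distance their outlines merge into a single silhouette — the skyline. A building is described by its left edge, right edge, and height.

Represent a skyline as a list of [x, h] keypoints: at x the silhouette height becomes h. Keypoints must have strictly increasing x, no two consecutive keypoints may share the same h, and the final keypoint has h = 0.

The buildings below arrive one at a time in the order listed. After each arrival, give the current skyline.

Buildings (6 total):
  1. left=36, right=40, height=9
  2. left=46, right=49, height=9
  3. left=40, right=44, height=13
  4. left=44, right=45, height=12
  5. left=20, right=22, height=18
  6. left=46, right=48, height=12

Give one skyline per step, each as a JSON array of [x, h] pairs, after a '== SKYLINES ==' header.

== SKYLINES ==
[[36,9],[40,0]]
[[36,9],[40,0],[46,9],[49,0]]
[[36,9],[40,13],[44,0],[46,9],[49,0]]
[[36,9],[40,13],[44,12],[45,0],[46,9],[49,0]]
[[20,18],[22,0],[36,9],[40,13],[44,12],[45,0],[46,9],[49,0]]
[[20,18],[22,0],[36,9],[40,13],[44,12],[45,0],[46,12],[48,9],[49,0]]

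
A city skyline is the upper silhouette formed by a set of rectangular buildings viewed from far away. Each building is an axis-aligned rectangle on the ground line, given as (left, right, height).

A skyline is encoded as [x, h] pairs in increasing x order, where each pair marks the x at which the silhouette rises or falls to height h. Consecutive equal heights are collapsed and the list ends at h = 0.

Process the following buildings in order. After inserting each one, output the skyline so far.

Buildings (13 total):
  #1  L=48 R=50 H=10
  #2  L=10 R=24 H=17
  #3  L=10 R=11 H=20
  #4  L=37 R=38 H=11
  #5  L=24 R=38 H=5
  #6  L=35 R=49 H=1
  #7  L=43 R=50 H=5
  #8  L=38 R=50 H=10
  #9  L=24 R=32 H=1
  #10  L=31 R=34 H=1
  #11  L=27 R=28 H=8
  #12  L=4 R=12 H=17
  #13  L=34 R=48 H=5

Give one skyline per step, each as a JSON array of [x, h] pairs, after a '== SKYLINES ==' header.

== SKYLINES ==
[[48,10],[50,0]]
[[10,17],[24,0],[48,10],[50,0]]
[[10,20],[11,17],[24,0],[48,10],[50,0]]
[[10,20],[11,17],[24,0],[37,11],[38,0],[48,10],[50,0]]
[[10,20],[11,17],[24,5],[37,11],[38,0],[48,10],[50,0]]
[[10,20],[11,17],[24,5],[37,11],[38,1],[48,10],[50,0]]
[[10,20],[11,17],[24,5],[37,11],[38,1],[43,5],[48,10],[50,0]]
[[10,20],[11,17],[24,5],[37,11],[38,10],[50,0]]
[[10,20],[11,17],[24,5],[37,11],[38,10],[50,0]]
[[10,20],[11,17],[24,5],[37,11],[38,10],[50,0]]
[[10,20],[11,17],[24,5],[27,8],[28,5],[37,11],[38,10],[50,0]]
[[4,17],[10,20],[11,17],[24,5],[27,8],[28,5],[37,11],[38,10],[50,0]]
[[4,17],[10,20],[11,17],[24,5],[27,8],[28,5],[37,11],[38,10],[50,0]]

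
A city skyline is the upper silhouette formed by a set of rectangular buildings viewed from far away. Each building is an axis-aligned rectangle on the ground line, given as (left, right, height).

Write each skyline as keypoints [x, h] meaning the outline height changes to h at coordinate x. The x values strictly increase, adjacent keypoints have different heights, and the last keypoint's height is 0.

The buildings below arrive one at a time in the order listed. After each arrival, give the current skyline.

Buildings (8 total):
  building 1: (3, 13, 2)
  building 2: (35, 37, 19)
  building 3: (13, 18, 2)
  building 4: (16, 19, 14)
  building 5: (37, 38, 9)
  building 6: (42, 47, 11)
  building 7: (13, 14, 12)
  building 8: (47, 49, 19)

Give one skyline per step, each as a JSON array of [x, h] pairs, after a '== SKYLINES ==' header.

== SKYLINES ==
[[3,2],[13,0]]
[[3,2],[13,0],[35,19],[37,0]]
[[3,2],[18,0],[35,19],[37,0]]
[[3,2],[16,14],[19,0],[35,19],[37,0]]
[[3,2],[16,14],[19,0],[35,19],[37,9],[38,0]]
[[3,2],[16,14],[19,0],[35,19],[37,9],[38,0],[42,11],[47,0]]
[[3,2],[13,12],[14,2],[16,14],[19,0],[35,19],[37,9],[38,0],[42,11],[47,0]]
[[3,2],[13,12],[14,2],[16,14],[19,0],[35,19],[37,9],[38,0],[42,11],[47,19],[49,0]]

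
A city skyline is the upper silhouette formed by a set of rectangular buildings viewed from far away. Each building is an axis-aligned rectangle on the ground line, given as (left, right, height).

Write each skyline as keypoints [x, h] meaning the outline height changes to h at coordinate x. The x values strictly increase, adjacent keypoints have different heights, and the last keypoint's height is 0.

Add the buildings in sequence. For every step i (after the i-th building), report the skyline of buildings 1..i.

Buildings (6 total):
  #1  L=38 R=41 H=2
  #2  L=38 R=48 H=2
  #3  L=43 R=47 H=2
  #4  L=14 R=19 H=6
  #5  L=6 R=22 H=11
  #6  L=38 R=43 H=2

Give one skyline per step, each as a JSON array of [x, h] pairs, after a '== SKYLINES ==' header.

== SKYLINES ==
[[38,2],[41,0]]
[[38,2],[48,0]]
[[38,2],[48,0]]
[[14,6],[19,0],[38,2],[48,0]]
[[6,11],[22,0],[38,2],[48,0]]
[[6,11],[22,0],[38,2],[48,0]]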